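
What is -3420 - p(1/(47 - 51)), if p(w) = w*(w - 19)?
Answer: -54797/16 ≈ -3424.8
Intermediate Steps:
p(w) = w*(-19 + w)
-3420 - p(1/(47 - 51)) = -3420 - (-19 + 1/(47 - 51))/(47 - 51) = -3420 - (-19 + 1/(-4))/(-4) = -3420 - (-1)*(-19 - 1/4)/4 = -3420 - (-1)*(-77)/(4*4) = -3420 - 1*77/16 = -3420 - 77/16 = -54797/16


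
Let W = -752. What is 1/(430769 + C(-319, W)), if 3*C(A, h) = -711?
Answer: 1/430532 ≈ 2.3227e-6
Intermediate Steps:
C(A, h) = -237 (C(A, h) = (1/3)*(-711) = -237)
1/(430769 + C(-319, W)) = 1/(430769 - 237) = 1/430532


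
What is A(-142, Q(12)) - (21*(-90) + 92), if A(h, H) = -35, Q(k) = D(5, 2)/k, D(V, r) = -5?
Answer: 1763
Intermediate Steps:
Q(k) = -5/k
A(-142, Q(12)) - (21*(-90) + 92) = -35 - (21*(-90) + 92) = -35 - (-1890 + 92) = -35 - 1*(-1798) = -35 + 1798 = 1763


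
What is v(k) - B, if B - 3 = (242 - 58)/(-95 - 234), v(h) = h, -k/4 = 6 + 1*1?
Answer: -10015/329 ≈ -30.441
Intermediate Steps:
k = -28 (k = -4*(6 + 1*1) = -4*(6 + 1) = -4*7 = -28)
B = 803/329 (B = 3 + (242 - 58)/(-95 - 234) = 3 + 184/(-329) = 3 + 184*(-1/329) = 3 - 184/329 = 803/329 ≈ 2.4407)
v(k) - B = -28 - 1*803/329 = -28 - 803/329 = -10015/329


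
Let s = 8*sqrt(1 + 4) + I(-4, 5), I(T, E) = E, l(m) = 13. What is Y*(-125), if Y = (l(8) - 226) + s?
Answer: 26000 - 1000*sqrt(5) ≈ 23764.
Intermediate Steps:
s = 5 + 8*sqrt(5) (s = 8*sqrt(1 + 4) + 5 = 8*sqrt(5) + 5 = 5 + 8*sqrt(5) ≈ 22.889)
Y = -208 + 8*sqrt(5) (Y = (13 - 226) + (5 + 8*sqrt(5)) = -213 + (5 + 8*sqrt(5)) = -208 + 8*sqrt(5) ≈ -190.11)
Y*(-125) = (-208 + 8*sqrt(5))*(-125) = 26000 - 1000*sqrt(5)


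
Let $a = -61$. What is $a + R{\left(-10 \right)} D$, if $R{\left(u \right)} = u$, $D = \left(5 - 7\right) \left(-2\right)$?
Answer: $-101$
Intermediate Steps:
$D = 4$ ($D = \left(-2\right) \left(-2\right) = 4$)
$a + R{\left(-10 \right)} D = -61 - 40 = -101$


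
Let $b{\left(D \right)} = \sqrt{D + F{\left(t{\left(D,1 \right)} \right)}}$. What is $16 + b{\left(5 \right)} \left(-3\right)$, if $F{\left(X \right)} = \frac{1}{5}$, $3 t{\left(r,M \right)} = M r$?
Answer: $16 - \frac{3 \sqrt{130}}{5} \approx 9.159$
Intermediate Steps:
$t{\left(r,M \right)} = \frac{M r}{3}$
$F{\left(X \right)} = \frac{1}{5}$
$b{\left(D \right)} = \sqrt{\frac{1}{5} + D}$ ($b{\left(D \right)} = \sqrt{D + \frac{1}{5}} = \sqrt{\frac{1}{5} + D}$)
$16 + b{\left(5 \right)} \left(-3\right) = 16 + \frac{\sqrt{5 + 25 \cdot 5}}{5} \left(-3\right) = 16 + \frac{\sqrt{5 + 125}}{5} \left(-3\right) = 16 + \frac{\sqrt{130}}{5} \left(-3\right) = 16 - \frac{3 \sqrt{130}}{5}$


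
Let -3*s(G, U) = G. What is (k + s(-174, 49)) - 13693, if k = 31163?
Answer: 17528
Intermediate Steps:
s(G, U) = -G/3
(k + s(-174, 49)) - 13693 = (31163 - ⅓*(-174)) - 13693 = (31163 + 58) - 13693 = 31221 - 13693 = 17528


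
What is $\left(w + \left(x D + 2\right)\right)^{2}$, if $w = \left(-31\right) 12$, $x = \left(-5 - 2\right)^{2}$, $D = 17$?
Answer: $214369$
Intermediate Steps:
$x = 49$ ($x = \left(-7\right)^{2} = 49$)
$w = -372$
$\left(w + \left(x D + 2\right)\right)^{2} = \left(-372 + \left(49 \cdot 17 + 2\right)\right)^{2} = \left(-372 + \left(833 + 2\right)\right)^{2} = \left(-372 + 835\right)^{2} = 463^{2} = 214369$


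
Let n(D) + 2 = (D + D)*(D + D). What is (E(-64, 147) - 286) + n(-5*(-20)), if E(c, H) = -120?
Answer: 39592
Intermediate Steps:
n(D) = -2 + 4*D² (n(D) = -2 + (D + D)*(D + D) = -2 + (2*D)*(2*D) = -2 + 4*D²)
(E(-64, 147) - 286) + n(-5*(-20)) = (-120 - 286) + (-2 + 4*(-5*(-20))²) = -406 + (-2 + 4*100²) = -406 + (-2 + 4*10000) = -406 + (-2 + 40000) = -406 + 39998 = 39592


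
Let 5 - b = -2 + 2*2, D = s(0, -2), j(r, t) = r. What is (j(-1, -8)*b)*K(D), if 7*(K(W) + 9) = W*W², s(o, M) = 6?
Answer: -459/7 ≈ -65.571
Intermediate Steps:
D = 6
K(W) = -9 + W³/7 (K(W) = -9 + (W*W²)/7 = -9 + W³/7)
b = 3 (b = 5 - (-2 + 2*2) = 5 - (-2 + 4) = 5 - 1*2 = 5 - 2 = 3)
(j(-1, -8)*b)*K(D) = (-1*3)*(-9 + (⅐)*6³) = -3*(-9 + (⅐)*216) = -3*(-9 + 216/7) = -3*153/7 = -459/7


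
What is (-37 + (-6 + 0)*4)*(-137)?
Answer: 8357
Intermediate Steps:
(-37 + (-6 + 0)*4)*(-137) = (-37 - 6*4)*(-137) = (-37 - 24)*(-137) = -61*(-137) = 8357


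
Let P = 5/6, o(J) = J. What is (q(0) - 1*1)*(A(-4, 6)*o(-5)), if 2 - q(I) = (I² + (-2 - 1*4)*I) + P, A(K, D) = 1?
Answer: -⅚ ≈ -0.83333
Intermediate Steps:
P = ⅚ (P = 5*(⅙) = ⅚ ≈ 0.83333)
q(I) = 7/6 - I² + 6*I (q(I) = 2 - ((I² + (-2 - 1*4)*I) + ⅚) = 2 - ((I² + (-2 - 4)*I) + ⅚) = 2 - ((I² - 6*I) + ⅚) = 2 - (⅚ + I² - 6*I) = 2 + (-⅚ - I² + 6*I) = 7/6 - I² + 6*I)
(q(0) - 1*1)*(A(-4, 6)*o(-5)) = ((7/6 - 1*0² + 6*0) - 1*1)*(1*(-5)) = ((7/6 - 1*0 + 0) - 1)*(-5) = ((7/6 + 0 + 0) - 1)*(-5) = (7/6 - 1)*(-5) = (⅙)*(-5) = -⅚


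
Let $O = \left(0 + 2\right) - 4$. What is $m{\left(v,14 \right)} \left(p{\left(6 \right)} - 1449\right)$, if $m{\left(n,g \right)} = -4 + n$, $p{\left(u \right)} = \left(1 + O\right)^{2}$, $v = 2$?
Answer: $2896$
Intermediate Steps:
$O = -2$ ($O = 2 - 4 = -2$)
$p{\left(u \right)} = 1$ ($p{\left(u \right)} = \left(1 - 2\right)^{2} = \left(-1\right)^{2} = 1$)
$m{\left(v,14 \right)} \left(p{\left(6 \right)} - 1449\right) = \left(-4 + 2\right) \left(1 - 1449\right) = \left(-2\right) \left(-1448\right) = 2896$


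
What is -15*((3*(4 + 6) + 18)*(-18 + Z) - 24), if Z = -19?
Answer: 27000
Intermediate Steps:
-15*((3*(4 + 6) + 18)*(-18 + Z) - 24) = -15*((3*(4 + 6) + 18)*(-18 - 19) - 24) = -15*((3*10 + 18)*(-37) - 24) = -15*((30 + 18)*(-37) - 24) = -15*(48*(-37) - 24) = -15*(-1776 - 24) = -15*(-1800) = 27000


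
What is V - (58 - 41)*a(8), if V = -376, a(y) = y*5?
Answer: -1056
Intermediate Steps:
a(y) = 5*y
V - (58 - 41)*a(8) = -376 - (58 - 41)*5*8 = -376 - 17*40 = -376 - 1*680 = -376 - 680 = -1056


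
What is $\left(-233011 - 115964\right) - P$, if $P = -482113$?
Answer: $133138$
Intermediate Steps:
$\left(-233011 - 115964\right) - P = \left(-233011 - 115964\right) - -482113 = \left(-233011 - 115964\right) + 482113 = -348975 + 482113 = 133138$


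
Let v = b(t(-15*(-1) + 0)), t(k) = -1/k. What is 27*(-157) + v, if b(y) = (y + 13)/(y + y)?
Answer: -4336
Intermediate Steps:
b(y) = (13 + y)/(2*y) (b(y) = (13 + y)/((2*y)) = (13 + y)*(1/(2*y)) = (13 + y)/(2*y))
v = -97 (v = (13 - 1/(-15*(-1) + 0))/(2*((-1/(-15*(-1) + 0)))) = (13 - 1/(-5*(-3) + 0))/(2*((-1/(-5*(-3) + 0)))) = (13 - 1/(15 + 0))/(2*((-1/(15 + 0)))) = (13 - 1/15)/(2*((-1/15))) = (13 - 1*1/15)/(2*((-1*1/15))) = (13 - 1/15)/(2*(-1/15)) = (½)*(-15)*(194/15) = -97)
27*(-157) + v = 27*(-157) - 97 = -4239 - 97 = -4336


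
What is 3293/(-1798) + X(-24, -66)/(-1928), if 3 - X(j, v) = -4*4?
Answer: -3191533/1733272 ≈ -1.8413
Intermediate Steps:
X(j, v) = 19 (X(j, v) = 3 - (-4)*4 = 3 - 1*(-16) = 3 + 16 = 19)
3293/(-1798) + X(-24, -66)/(-1928) = 3293/(-1798) + 19/(-1928) = 3293*(-1/1798) + 19*(-1/1928) = -3293/1798 - 19/1928 = -3191533/1733272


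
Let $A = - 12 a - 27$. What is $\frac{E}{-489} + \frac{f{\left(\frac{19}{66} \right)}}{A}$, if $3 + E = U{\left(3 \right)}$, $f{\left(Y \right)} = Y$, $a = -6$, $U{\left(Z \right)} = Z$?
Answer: $\frac{19}{2970} \approx 0.0063973$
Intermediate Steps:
$E = 0$ ($E = -3 + 3 = 0$)
$A = 45$ ($A = \left(-12\right) \left(-6\right) - 27 = 72 - 27 = 45$)
$\frac{E}{-489} + \frac{f{\left(\frac{19}{66} \right)}}{A} = \frac{0}{-489} + \frac{19 \cdot \frac{1}{66}}{45} = 0 \left(- \frac{1}{489}\right) + 19 \cdot \frac{1}{66} \cdot \frac{1}{45} = 0 + \frac{19}{66} \cdot \frac{1}{45} = 0 + \frac{19}{2970} = \frac{19}{2970}$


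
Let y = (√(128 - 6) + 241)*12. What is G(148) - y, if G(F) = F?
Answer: -2744 - 12*√122 ≈ -2876.5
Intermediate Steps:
y = 2892 + 12*√122 (y = (√122 + 241)*12 = (241 + √122)*12 = 2892 + 12*√122 ≈ 3024.5)
G(148) - y = 148 - (2892 + 12*√122) = 148 + (-2892 - 12*√122) = -2744 - 12*√122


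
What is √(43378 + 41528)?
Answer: 3*√9434 ≈ 291.39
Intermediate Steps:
√(43378 + 41528) = √84906 = 3*√9434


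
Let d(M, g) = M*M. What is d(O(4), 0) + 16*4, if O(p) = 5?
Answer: 89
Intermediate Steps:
d(M, g) = M**2
d(O(4), 0) + 16*4 = 5**2 + 16*4 = 25 + 64 = 89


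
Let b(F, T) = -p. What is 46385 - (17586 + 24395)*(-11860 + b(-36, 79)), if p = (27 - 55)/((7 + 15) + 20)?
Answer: 1493739173/3 ≈ 4.9791e+8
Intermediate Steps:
p = -⅔ (p = -28/(22 + 20) = -28/42 = -28*1/42 = -⅔ ≈ -0.66667)
b(F, T) = ⅔ (b(F, T) = -1*(-⅔) = ⅔)
46385 - (17586 + 24395)*(-11860 + b(-36, 79)) = 46385 - (17586 + 24395)*(-11860 + ⅔) = 46385 - 41981*(-35578)/3 = 46385 - 1*(-1493600018/3) = 46385 + 1493600018/3 = 1493739173/3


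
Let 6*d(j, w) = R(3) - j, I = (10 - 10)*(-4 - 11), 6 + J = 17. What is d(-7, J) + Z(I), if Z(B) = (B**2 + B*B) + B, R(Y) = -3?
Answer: 2/3 ≈ 0.66667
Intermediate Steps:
J = 11 (J = -6 + 17 = 11)
I = 0 (I = 0*(-15) = 0)
d(j, w) = -1/2 - j/6 (d(j, w) = (-3 - j)/6 = -1/2 - j/6)
Z(B) = B + 2*B**2 (Z(B) = (B**2 + B**2) + B = 2*B**2 + B = B + 2*B**2)
d(-7, J) + Z(I) = (-1/2 - 1/6*(-7)) + 0*(1 + 2*0) = (-1/2 + 7/6) + 0*(1 + 0) = 2/3 + 0*1 = 2/3 + 0 = 2/3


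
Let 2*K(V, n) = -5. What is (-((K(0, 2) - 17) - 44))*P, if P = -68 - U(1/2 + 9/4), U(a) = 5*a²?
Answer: -215011/32 ≈ -6719.1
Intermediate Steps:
K(V, n) = -5/2 (K(V, n) = (½)*(-5) = -5/2)
P = -1693/16 (P = -68 - 5*(1/2 + 9/4)² = -68 - 5*(1*(½) + 9*(¼))² = -68 - 5*(½ + 9/4)² = -68 - 5*(11/4)² = -68 - 5*121/16 = -68 - 1*605/16 = -68 - 605/16 = -1693/16 ≈ -105.81)
(-((K(0, 2) - 17) - 44))*P = -((-5/2 - 17) - 44)*(-1693/16) = -(-39/2 - 44)*(-1693/16) = -1*(-127/2)*(-1693/16) = (127/2)*(-1693/16) = -215011/32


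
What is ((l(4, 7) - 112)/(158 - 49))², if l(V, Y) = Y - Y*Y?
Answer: 23716/11881 ≈ 1.9961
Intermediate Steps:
l(V, Y) = Y - Y²
((l(4, 7) - 112)/(158 - 49))² = ((7*(1 - 1*7) - 112)/(158 - 49))² = ((7*(1 - 7) - 112)/109)² = ((7*(-6) - 112)*(1/109))² = ((-42 - 112)*(1/109))² = (-154*1/109)² = (-154/109)² = 23716/11881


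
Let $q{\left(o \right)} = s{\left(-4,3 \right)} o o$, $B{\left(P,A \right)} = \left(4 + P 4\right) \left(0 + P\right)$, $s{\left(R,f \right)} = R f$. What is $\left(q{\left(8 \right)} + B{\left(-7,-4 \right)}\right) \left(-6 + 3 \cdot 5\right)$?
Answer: $-5400$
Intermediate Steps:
$B{\left(P,A \right)} = P \left(4 + 4 P\right)$ ($B{\left(P,A \right)} = \left(4 + 4 P\right) P = P \left(4 + 4 P\right)$)
$q{\left(o \right)} = - 12 o^{2}$ ($q{\left(o \right)} = \left(-4\right) 3 o o = - 12 o o = - 12 o^{2}$)
$\left(q{\left(8 \right)} + B{\left(-7,-4 \right)}\right) \left(-6 + 3 \cdot 5\right) = \left(- 12 \cdot 8^{2} + 4 \left(-7\right) \left(1 - 7\right)\right) \left(-6 + 3 \cdot 5\right) = \left(\left(-12\right) 64 + 4 \left(-7\right) \left(-6\right)\right) \left(-6 + 15\right) = \left(-768 + 168\right) 9 = \left(-600\right) 9 = -5400$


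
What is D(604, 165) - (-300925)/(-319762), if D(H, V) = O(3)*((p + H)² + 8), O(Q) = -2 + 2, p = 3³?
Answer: -300925/319762 ≈ -0.94109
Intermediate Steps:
p = 27
O(Q) = 0
D(H, V) = 0 (D(H, V) = 0*((27 + H)² + 8) = 0*(8 + (27 + H)²) = 0)
D(604, 165) - (-300925)/(-319762) = 0 - (-300925)/(-319762) = 0 - (-300925)*(-1)/319762 = 0 - 1*300925/319762 = 0 - 300925/319762 = -300925/319762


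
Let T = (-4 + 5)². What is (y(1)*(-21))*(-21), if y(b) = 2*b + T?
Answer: 1323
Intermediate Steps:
T = 1 (T = 1² = 1)
y(b) = 1 + 2*b (y(b) = 2*b + 1 = 1 + 2*b)
(y(1)*(-21))*(-21) = ((1 + 2*1)*(-21))*(-21) = ((1 + 2)*(-21))*(-21) = (3*(-21))*(-21) = -63*(-21) = 1323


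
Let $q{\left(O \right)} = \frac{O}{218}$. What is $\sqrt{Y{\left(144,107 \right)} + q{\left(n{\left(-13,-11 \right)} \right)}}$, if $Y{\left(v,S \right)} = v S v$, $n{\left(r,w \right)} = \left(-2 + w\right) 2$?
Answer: $\frac{\sqrt{26360991095}}{109} \approx 1489.5$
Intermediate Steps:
$n{\left(r,w \right)} = -4 + 2 w$
$Y{\left(v,S \right)} = S v^{2}$ ($Y{\left(v,S \right)} = S v v = S v^{2}$)
$q{\left(O \right)} = \frac{O}{218}$ ($q{\left(O \right)} = O \frac{1}{218} = \frac{O}{218}$)
$\sqrt{Y{\left(144,107 \right)} + q{\left(n{\left(-13,-11 \right)} \right)}} = \sqrt{107 \cdot 144^{2} + \frac{-4 + 2 \left(-11\right)}{218}} = \sqrt{107 \cdot 20736 + \frac{-4 - 22}{218}} = \sqrt{2218752 + \frac{1}{218} \left(-26\right)} = \sqrt{2218752 - \frac{13}{109}} = \sqrt{\frac{241843955}{109}} = \frac{\sqrt{26360991095}}{109}$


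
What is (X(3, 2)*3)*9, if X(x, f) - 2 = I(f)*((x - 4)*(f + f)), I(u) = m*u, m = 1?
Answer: -162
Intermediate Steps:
I(u) = u (I(u) = 1*u = u)
X(x, f) = 2 + 2*f²*(-4 + x) (X(x, f) = 2 + f*((x - 4)*(f + f)) = 2 + f*((-4 + x)*(2*f)) = 2 + f*(2*f*(-4 + x)) = 2 + 2*f²*(-4 + x))
(X(3, 2)*3)*9 = ((2 - 8*2² + 2*3*2²)*3)*9 = ((2 - 8*4 + 2*3*4)*3)*9 = ((2 - 32 + 24)*3)*9 = -6*3*9 = -18*9 = -162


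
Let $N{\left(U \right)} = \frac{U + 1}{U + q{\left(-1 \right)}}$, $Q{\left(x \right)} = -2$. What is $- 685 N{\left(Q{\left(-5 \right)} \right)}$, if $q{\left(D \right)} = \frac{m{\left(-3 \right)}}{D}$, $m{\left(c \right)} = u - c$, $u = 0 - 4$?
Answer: $-685$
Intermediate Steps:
$u = -4$ ($u = 0 - 4 = -4$)
$m{\left(c \right)} = -4 - c$
$q{\left(D \right)} = - \frac{1}{D}$ ($q{\left(D \right)} = \frac{-4 - -3}{D} = \frac{-4 + 3}{D} = - \frac{1}{D}$)
$N{\left(U \right)} = 1$ ($N{\left(U \right)} = \frac{U + 1}{U - \frac{1}{-1}} = \frac{1 + U}{U - -1} = \frac{1 + U}{U + 1} = \frac{1 + U}{1 + U} = 1$)
$- 685 N{\left(Q{\left(-5 \right)} \right)} = \left(-685\right) 1 = -685$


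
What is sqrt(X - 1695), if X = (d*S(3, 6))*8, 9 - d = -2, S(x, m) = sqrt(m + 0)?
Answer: sqrt(-1695 + 88*sqrt(6)) ≈ 38.464*I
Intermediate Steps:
S(x, m) = sqrt(m)
d = 11 (d = 9 - 1*(-2) = 9 + 2 = 11)
X = 88*sqrt(6) (X = (11*sqrt(6))*8 = 88*sqrt(6) ≈ 215.56)
sqrt(X - 1695) = sqrt(88*sqrt(6) - 1695) = sqrt(-1695 + 88*sqrt(6))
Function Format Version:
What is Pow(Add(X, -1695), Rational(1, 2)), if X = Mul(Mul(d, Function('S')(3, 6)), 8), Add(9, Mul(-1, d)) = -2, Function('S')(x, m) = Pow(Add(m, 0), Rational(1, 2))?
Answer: Pow(Add(-1695, Mul(88, Pow(6, Rational(1, 2)))), Rational(1, 2)) ≈ Mul(38.464, I)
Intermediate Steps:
Function('S')(x, m) = Pow(m, Rational(1, 2))
d = 11 (d = Add(9, Mul(-1, -2)) = Add(9, 2) = 11)
X = Mul(88, Pow(6, Rational(1, 2))) (X = Mul(Mul(11, Pow(6, Rational(1, 2))), 8) = Mul(88, Pow(6, Rational(1, 2))) ≈ 215.56)
Pow(Add(X, -1695), Rational(1, 2)) = Pow(Add(Mul(88, Pow(6, Rational(1, 2))), -1695), Rational(1, 2)) = Pow(Add(-1695, Mul(88, Pow(6, Rational(1, 2)))), Rational(1, 2))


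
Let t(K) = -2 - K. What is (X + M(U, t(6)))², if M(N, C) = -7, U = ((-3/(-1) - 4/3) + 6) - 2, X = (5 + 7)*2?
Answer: 289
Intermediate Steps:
X = 24 (X = 12*2 = 24)
U = 17/3 (U = ((-3*(-1) - 4*⅓) + 6) - 2 = ((3 - 4/3) + 6) - 2 = (5/3 + 6) - 2 = 23/3 - 2 = 17/3 ≈ 5.6667)
(X + M(U, t(6)))² = (24 - 7)² = 17² = 289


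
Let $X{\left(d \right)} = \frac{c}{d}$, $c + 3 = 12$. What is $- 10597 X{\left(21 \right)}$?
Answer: $- \frac{31791}{7} \approx -4541.6$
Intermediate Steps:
$c = 9$ ($c = -3 + 12 = 9$)
$X{\left(d \right)} = \frac{9}{d}$
$- 10597 X{\left(21 \right)} = - 10597 \cdot \frac{9}{21} = - 10597 \cdot 9 \cdot \frac{1}{21} = \left(-10597\right) \frac{3}{7} = - \frac{31791}{7}$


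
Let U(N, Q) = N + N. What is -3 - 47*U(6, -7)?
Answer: -567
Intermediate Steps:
U(N, Q) = 2*N
-3 - 47*U(6, -7) = -3 - 94*6 = -3 - 47*12 = -3 - 564 = -567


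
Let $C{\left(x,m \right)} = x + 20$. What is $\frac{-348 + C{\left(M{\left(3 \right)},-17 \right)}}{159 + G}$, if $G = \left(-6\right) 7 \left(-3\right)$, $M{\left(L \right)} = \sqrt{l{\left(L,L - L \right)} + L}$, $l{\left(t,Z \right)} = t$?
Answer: $- \frac{328}{285} + \frac{\sqrt{6}}{285} \approx -1.1423$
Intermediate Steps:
$M{\left(L \right)} = \sqrt{2} \sqrt{L}$ ($M{\left(L \right)} = \sqrt{L + L} = \sqrt{2 L} = \sqrt{2} \sqrt{L}$)
$G = 126$ ($G = \left(-42\right) \left(-3\right) = 126$)
$C{\left(x,m \right)} = 20 + x$
$\frac{-348 + C{\left(M{\left(3 \right)},-17 \right)}}{159 + G} = \frac{-348 + \left(20 + \sqrt{2} \sqrt{3}\right)}{159 + 126} = \frac{-348 + \left(20 + \sqrt{6}\right)}{285} = \left(-328 + \sqrt{6}\right) \frac{1}{285} = - \frac{328}{285} + \frac{\sqrt{6}}{285}$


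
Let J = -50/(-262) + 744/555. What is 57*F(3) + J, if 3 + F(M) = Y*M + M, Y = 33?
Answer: 136795218/24235 ≈ 5644.5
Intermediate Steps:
F(M) = -3 + 34*M (F(M) = -3 + (33*M + M) = -3 + 34*M)
J = 37113/24235 (J = -50*(-1/262) + 744*(1/555) = 25/131 + 248/185 = 37113/24235 ≈ 1.5314)
57*F(3) + J = 57*(-3 + 34*3) + 37113/24235 = 57*(-3 + 102) + 37113/24235 = 57*99 + 37113/24235 = 5643 + 37113/24235 = 136795218/24235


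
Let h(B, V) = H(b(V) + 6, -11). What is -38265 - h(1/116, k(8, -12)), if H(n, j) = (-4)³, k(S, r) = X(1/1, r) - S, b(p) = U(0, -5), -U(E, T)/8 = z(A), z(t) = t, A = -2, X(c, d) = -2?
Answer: -38201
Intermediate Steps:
U(E, T) = 16 (U(E, T) = -8*(-2) = 16)
b(p) = 16
k(S, r) = -2 - S
H(n, j) = -64
h(B, V) = -64
-38265 - h(1/116, k(8, -12)) = -38265 - 1*(-64) = -38265 + 64 = -38201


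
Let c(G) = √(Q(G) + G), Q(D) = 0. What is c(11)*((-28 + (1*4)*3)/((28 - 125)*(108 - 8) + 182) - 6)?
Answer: -28546*√11/4759 ≈ -19.894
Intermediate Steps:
c(G) = √G (c(G) = √(0 + G) = √G)
c(11)*((-28 + (1*4)*3)/((28 - 125)*(108 - 8) + 182) - 6) = √11*((-28 + (1*4)*3)/((28 - 125)*(108 - 8) + 182) - 6) = √11*((-28 + 4*3)/(-97*100 + 182) - 6) = √11*((-28 + 12)/(-9700 + 182) - 6) = √11*(-16/(-9518) - 6) = √11*(-16*(-1/9518) - 6) = √11*(8/4759 - 6) = √11*(-28546/4759) = -28546*√11/4759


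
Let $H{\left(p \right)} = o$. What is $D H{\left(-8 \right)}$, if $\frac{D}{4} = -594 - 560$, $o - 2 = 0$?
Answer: $-9232$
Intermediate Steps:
$o = 2$ ($o = 2 + 0 = 2$)
$H{\left(p \right)} = 2$
$D = -4616$ ($D = 4 \left(-594 - 560\right) = 4 \left(-1154\right) = -4616$)
$D H{\left(-8 \right)} = \left(-4616\right) 2 = -9232$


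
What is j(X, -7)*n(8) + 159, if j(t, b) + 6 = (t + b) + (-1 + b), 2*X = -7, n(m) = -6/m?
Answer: 1419/8 ≈ 177.38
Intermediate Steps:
X = -7/2 (X = (½)*(-7) = -7/2 ≈ -3.5000)
j(t, b) = -7 + t + 2*b (j(t, b) = -6 + ((t + b) + (-1 + b)) = -6 + ((b + t) + (-1 + b)) = -6 + (-1 + t + 2*b) = -7 + t + 2*b)
j(X, -7)*n(8) + 159 = (-7 - 7/2 + 2*(-7))*(-6/8) + 159 = (-7 - 7/2 - 14)*(-6*⅛) + 159 = -49/2*(-¾) + 159 = 147/8 + 159 = 1419/8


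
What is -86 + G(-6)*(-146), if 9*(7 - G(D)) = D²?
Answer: -524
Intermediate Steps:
G(D) = 7 - D²/9
-86 + G(-6)*(-146) = -86 + (7 - ⅑*(-6)²)*(-146) = -86 + (7 - ⅑*36)*(-146) = -86 + (7 - 4)*(-146) = -86 + 3*(-146) = -86 - 438 = -524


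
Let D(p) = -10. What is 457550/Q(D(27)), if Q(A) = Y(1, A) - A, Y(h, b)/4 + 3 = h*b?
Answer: -228775/21 ≈ -10894.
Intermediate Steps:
Y(h, b) = -12 + 4*b*h (Y(h, b) = -12 + 4*(h*b) = -12 + 4*(b*h) = -12 + 4*b*h)
Q(A) = -12 + 3*A (Q(A) = (-12 + 4*A*1) - A = (-12 + 4*A) - A = -12 + 3*A)
457550/Q(D(27)) = 457550/(-12 + 3*(-10)) = 457550/(-12 - 30) = 457550/(-42) = 457550*(-1/42) = -228775/21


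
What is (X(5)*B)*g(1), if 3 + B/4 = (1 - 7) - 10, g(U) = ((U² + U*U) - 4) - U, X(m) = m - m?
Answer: 0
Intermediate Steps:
X(m) = 0
g(U) = -4 - U + 2*U² (g(U) = ((U² + U²) - 4) - U = (2*U² - 4) - U = (-4 + 2*U²) - U = -4 - U + 2*U²)
B = -76 (B = -12 + 4*((1 - 7) - 10) = -12 + 4*(-6 - 10) = -12 + 4*(-16) = -12 - 64 = -76)
(X(5)*B)*g(1) = (0*(-76))*(-4 - 1*1 + 2*1²) = 0*(-4 - 1 + 2*1) = 0*(-4 - 1 + 2) = 0*(-3) = 0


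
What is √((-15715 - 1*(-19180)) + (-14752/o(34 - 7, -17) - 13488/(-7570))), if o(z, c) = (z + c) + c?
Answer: √3913012185985/26495 ≈ 74.661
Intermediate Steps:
o(z, c) = z + 2*c (o(z, c) = (c + z) + c = z + 2*c)
√((-15715 - 1*(-19180)) + (-14752/o(34 - 7, -17) - 13488/(-7570))) = √((-15715 - 1*(-19180)) + (-14752/((34 - 7) + 2*(-17)) - 13488/(-7570))) = √((-15715 + 19180) + (-14752/(27 - 34) - 13488*(-1/7570))) = √(3465 + (-14752/(-7) + 6744/3785)) = √(3465 + (-14752*(-⅐) + 6744/3785)) = √(3465 + (14752/7 + 6744/3785)) = √(3465 + 55883528/26495) = √(147688703/26495) = √3913012185985/26495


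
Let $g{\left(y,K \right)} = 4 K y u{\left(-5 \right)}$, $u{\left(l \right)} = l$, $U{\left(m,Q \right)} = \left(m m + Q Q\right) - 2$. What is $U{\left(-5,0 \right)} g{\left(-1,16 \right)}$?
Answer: $7360$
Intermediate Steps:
$U{\left(m,Q \right)} = -2 + Q^{2} + m^{2}$ ($U{\left(m,Q \right)} = \left(m^{2} + Q^{2}\right) - 2 = \left(Q^{2} + m^{2}\right) - 2 = -2 + Q^{2} + m^{2}$)
$g{\left(y,K \right)} = - 20 K y$ ($g{\left(y,K \right)} = 4 K y \left(-5\right) = - 20 K y$)
$U{\left(-5,0 \right)} g{\left(-1,16 \right)} = \left(-2 + 0^{2} + \left(-5\right)^{2}\right) \left(\left(-20\right) 16 \left(-1\right)\right) = \left(-2 + 0 + 25\right) 320 = 23 \cdot 320 = 7360$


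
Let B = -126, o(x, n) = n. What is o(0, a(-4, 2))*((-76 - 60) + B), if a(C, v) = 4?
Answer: -1048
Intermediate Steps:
o(0, a(-4, 2))*((-76 - 60) + B) = 4*((-76 - 60) - 126) = 4*(-136 - 126) = 4*(-262) = -1048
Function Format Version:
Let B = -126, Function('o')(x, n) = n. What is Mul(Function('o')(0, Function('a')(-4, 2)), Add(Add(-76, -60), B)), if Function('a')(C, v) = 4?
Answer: -1048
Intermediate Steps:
Mul(Function('o')(0, Function('a')(-4, 2)), Add(Add(-76, -60), B)) = Mul(4, Add(Add(-76, -60), -126)) = Mul(4, Add(-136, -126)) = Mul(4, -262) = -1048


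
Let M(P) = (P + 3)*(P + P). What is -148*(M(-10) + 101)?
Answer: -35668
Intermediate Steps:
M(P) = 2*P*(3 + P) (M(P) = (3 + P)*(2*P) = 2*P*(3 + P))
-148*(M(-10) + 101) = -148*(2*(-10)*(3 - 10) + 101) = -148*(2*(-10)*(-7) + 101) = -148*(140 + 101) = -148*241 = -35668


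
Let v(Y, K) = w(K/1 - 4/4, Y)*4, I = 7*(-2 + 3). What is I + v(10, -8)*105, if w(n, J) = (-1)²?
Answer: 427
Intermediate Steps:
w(n, J) = 1
I = 7 (I = 7*1 = 7)
v(Y, K) = 4 (v(Y, K) = 1*4 = 4)
I + v(10, -8)*105 = 7 + 4*105 = 7 + 420 = 427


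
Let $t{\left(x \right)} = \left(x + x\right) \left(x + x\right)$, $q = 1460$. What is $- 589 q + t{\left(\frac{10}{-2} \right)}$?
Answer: $-859840$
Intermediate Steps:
$t{\left(x \right)} = 4 x^{2}$ ($t{\left(x \right)} = 2 x 2 x = 4 x^{2}$)
$- 589 q + t{\left(\frac{10}{-2} \right)} = \left(-589\right) 1460 + 4 \left(\frac{10}{-2}\right)^{2} = -859940 + 4 \left(10 \left(- \frac{1}{2}\right)\right)^{2} = -859940 + 4 \left(-5\right)^{2} = -859940 + 4 \cdot 25 = -859940 + 100 = -859840$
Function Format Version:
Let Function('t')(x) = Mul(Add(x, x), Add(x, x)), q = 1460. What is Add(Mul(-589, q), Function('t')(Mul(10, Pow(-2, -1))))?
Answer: -859840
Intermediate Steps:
Function('t')(x) = Mul(4, Pow(x, 2)) (Function('t')(x) = Mul(Mul(2, x), Mul(2, x)) = Mul(4, Pow(x, 2)))
Add(Mul(-589, q), Function('t')(Mul(10, Pow(-2, -1)))) = Add(Mul(-589, 1460), Mul(4, Pow(Mul(10, Pow(-2, -1)), 2))) = Add(-859940, Mul(4, Pow(Mul(10, Rational(-1, 2)), 2))) = Add(-859940, Mul(4, Pow(-5, 2))) = Add(-859940, Mul(4, 25)) = Add(-859940, 100) = -859840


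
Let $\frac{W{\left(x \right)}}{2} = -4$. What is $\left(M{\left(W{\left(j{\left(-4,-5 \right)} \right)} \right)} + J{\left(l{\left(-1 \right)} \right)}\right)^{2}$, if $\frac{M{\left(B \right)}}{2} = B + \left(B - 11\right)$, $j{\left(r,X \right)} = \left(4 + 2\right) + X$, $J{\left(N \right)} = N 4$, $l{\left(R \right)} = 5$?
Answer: $1156$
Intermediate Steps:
$J{\left(N \right)} = 4 N$
$j{\left(r,X \right)} = 6 + X$
$W{\left(x \right)} = -8$ ($W{\left(x \right)} = 2 \left(-4\right) = -8$)
$M{\left(B \right)} = -22 + 4 B$ ($M{\left(B \right)} = 2 \left(B + \left(B - 11\right)\right) = 2 \left(B + \left(-11 + B\right)\right) = 2 \left(-11 + 2 B\right) = -22 + 4 B$)
$\left(M{\left(W{\left(j{\left(-4,-5 \right)} \right)} \right)} + J{\left(l{\left(-1 \right)} \right)}\right)^{2} = \left(\left(-22 + 4 \left(-8\right)\right) + 4 \cdot 5\right)^{2} = \left(\left(-22 - 32\right) + 20\right)^{2} = \left(-54 + 20\right)^{2} = \left(-34\right)^{2} = 1156$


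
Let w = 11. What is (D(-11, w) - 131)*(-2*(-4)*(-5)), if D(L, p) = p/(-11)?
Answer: 5280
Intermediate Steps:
D(L, p) = -p/11 (D(L, p) = p*(-1/11) = -p/11)
(D(-11, w) - 131)*(-2*(-4)*(-5)) = (-1/11*11 - 131)*(-2*(-4)*(-5)) = (-1 - 131)*(8*(-5)) = -132*(-40) = 5280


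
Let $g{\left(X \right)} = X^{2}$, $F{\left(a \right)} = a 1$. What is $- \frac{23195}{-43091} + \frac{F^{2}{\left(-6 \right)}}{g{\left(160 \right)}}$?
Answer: $\frac{148835819}{275782400} \approx 0.53969$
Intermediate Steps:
$F{\left(a \right)} = a$
$- \frac{23195}{-43091} + \frac{F^{2}{\left(-6 \right)}}{g{\left(160 \right)}} = - \frac{23195}{-43091} + \frac{\left(-6\right)^{2}}{160^{2}} = \left(-23195\right) \left(- \frac{1}{43091}\right) + \frac{36}{25600} = \frac{23195}{43091} + 36 \cdot \frac{1}{25600} = \frac{23195}{43091} + \frac{9}{6400} = \frac{148835819}{275782400}$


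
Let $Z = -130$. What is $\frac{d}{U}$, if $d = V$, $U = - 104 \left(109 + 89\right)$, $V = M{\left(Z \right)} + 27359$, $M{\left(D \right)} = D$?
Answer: $- \frac{27229}{20592} \approx -1.3223$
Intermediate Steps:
$V = 27229$ ($V = -130 + 27359 = 27229$)
$U = -20592$ ($U = \left(-104\right) 198 = -20592$)
$d = 27229$
$\frac{d}{U} = \frac{27229}{-20592} = 27229 \left(- \frac{1}{20592}\right) = - \frac{27229}{20592}$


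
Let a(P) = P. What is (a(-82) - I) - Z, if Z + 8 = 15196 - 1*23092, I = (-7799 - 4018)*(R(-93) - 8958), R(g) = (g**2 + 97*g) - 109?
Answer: -111532841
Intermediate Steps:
R(g) = -109 + g**2 + 97*g
I = 111540663 (I = (-7799 - 4018)*((-109 + (-93)**2 + 97*(-93)) - 8958) = -11817*((-109 + 8649 - 9021) - 8958) = -11817*(-481 - 8958) = -11817*(-9439) = 111540663)
Z = -7904 (Z = -8 + (15196 - 1*23092) = -8 + (15196 - 23092) = -8 - 7896 = -7904)
(a(-82) - I) - Z = (-82 - 1*111540663) - 1*(-7904) = (-82 - 111540663) + 7904 = -111540745 + 7904 = -111532841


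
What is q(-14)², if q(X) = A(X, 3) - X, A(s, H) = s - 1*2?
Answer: 4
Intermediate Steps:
A(s, H) = -2 + s (A(s, H) = s - 2 = -2 + s)
q(X) = -2 (q(X) = (-2 + X) - X = -2)
q(-14)² = (-2)² = 4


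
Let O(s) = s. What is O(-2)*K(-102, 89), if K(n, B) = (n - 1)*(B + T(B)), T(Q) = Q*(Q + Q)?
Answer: 3281786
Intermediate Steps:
T(Q) = 2*Q² (T(Q) = Q*(2*Q) = 2*Q²)
K(n, B) = (-1 + n)*(B + 2*B²) (K(n, B) = (n - 1)*(B + 2*B²) = (-1 + n)*(B + 2*B²))
O(-2)*K(-102, 89) = -178*(-1 - 102 - 2*89 + 2*89*(-102)) = -178*(-1 - 102 - 178 - 18156) = -178*(-18437) = -2*(-1640893) = 3281786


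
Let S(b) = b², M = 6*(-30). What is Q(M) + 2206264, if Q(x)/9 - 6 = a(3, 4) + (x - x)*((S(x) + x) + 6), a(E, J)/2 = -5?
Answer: 2206228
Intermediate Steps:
a(E, J) = -10 (a(E, J) = 2*(-5) = -10)
M = -180
Q(x) = -36 (Q(x) = 54 + 9*(-10 + (x - x)*((x² + x) + 6)) = 54 + 9*(-10 + 0*((x + x²) + 6)) = 54 + 9*(-10 + 0*(6 + x + x²)) = 54 + 9*(-10 + 0) = 54 + 9*(-10) = 54 - 90 = -36)
Q(M) + 2206264 = -36 + 2206264 = 2206228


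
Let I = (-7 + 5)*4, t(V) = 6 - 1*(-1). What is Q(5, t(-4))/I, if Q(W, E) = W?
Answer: -5/8 ≈ -0.62500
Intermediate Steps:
t(V) = 7 (t(V) = 6 + 1 = 7)
I = -8 (I = -2*4 = -8)
Q(5, t(-4))/I = 5/(-8) = 5*(-⅛) = -5/8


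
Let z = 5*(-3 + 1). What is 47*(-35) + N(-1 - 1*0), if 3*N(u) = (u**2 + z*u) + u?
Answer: -4925/3 ≈ -1641.7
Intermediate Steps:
z = -10 (z = 5*(-2) = -10)
N(u) = -3*u + u**2/3 (N(u) = ((u**2 - 10*u) + u)/3 = (u**2 - 9*u)/3 = -3*u + u**2/3)
47*(-35) + N(-1 - 1*0) = 47*(-35) + (-1 - 1*0)*(-9 + (-1 - 1*0))/3 = -1645 + (-1 + 0)*(-9 + (-1 + 0))/3 = -1645 + (1/3)*(-1)*(-9 - 1) = -1645 + (1/3)*(-1)*(-10) = -1645 + 10/3 = -4925/3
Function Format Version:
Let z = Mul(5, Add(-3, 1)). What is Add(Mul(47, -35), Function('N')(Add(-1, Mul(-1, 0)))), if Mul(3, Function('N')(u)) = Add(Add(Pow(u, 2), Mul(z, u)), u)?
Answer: Rational(-4925, 3) ≈ -1641.7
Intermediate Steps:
z = -10 (z = Mul(5, -2) = -10)
Function('N')(u) = Add(Mul(-3, u), Mul(Rational(1, 3), Pow(u, 2))) (Function('N')(u) = Mul(Rational(1, 3), Add(Add(Pow(u, 2), Mul(-10, u)), u)) = Mul(Rational(1, 3), Add(Pow(u, 2), Mul(-9, u))) = Add(Mul(-3, u), Mul(Rational(1, 3), Pow(u, 2))))
Add(Mul(47, -35), Function('N')(Add(-1, Mul(-1, 0)))) = Add(Mul(47, -35), Mul(Rational(1, 3), Add(-1, Mul(-1, 0)), Add(-9, Add(-1, Mul(-1, 0))))) = Add(-1645, Mul(Rational(1, 3), Add(-1, 0), Add(-9, Add(-1, 0)))) = Add(-1645, Mul(Rational(1, 3), -1, Add(-9, -1))) = Add(-1645, Mul(Rational(1, 3), -1, -10)) = Add(-1645, Rational(10, 3)) = Rational(-4925, 3)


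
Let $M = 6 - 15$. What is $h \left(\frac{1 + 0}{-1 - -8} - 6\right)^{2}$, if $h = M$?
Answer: $- \frac{15129}{49} \approx -308.75$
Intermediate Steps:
$M = -9$ ($M = 6 - 15 = -9$)
$h = -9$
$h \left(\frac{1 + 0}{-1 - -8} - 6\right)^{2} = - 9 \left(\frac{1 + 0}{-1 - -8} - 6\right)^{2} = - 9 \left(1 \frac{1}{-1 + 8} - 6\right)^{2} = - 9 \left(1 \cdot \frac{1}{7} - 6\right)^{2} = - 9 \left(\frac{1}{7} - 6\right)^{2} = - 9 \left(- \frac{41}{7}\right)^{2} = \left(-9\right) \frac{1681}{49} = - \frac{15129}{49}$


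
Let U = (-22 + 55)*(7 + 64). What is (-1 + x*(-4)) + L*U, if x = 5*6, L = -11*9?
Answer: -232078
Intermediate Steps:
L = -99
x = 30
U = 2343 (U = 33*71 = 2343)
(-1 + x*(-4)) + L*U = (-1 + 30*(-4)) - 99*2343 = (-1 - 120) - 231957 = -121 - 231957 = -232078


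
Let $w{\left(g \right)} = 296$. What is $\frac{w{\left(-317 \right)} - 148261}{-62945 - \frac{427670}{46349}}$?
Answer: $\frac{1371605957}{583573095} \approx 2.3504$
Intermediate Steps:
$\frac{w{\left(-317 \right)} - 148261}{-62945 - \frac{427670}{46349}} = \frac{296 - 148261}{-62945 - \frac{427670}{46349}} = - \frac{147965}{-62945 - \frac{427670}{46349}} = - \frac{147965}{- \frac{2917865475}{46349}} = \left(-147965\right) \left(- \frac{46349}{2917865475}\right) = \frac{1371605957}{583573095}$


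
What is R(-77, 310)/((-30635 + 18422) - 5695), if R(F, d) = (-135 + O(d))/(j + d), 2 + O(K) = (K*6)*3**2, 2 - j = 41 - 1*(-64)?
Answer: -16603/3706956 ≈ -0.0044789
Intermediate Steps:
j = -103 (j = 2 - (41 - 1*(-64)) = 2 - (41 + 64) = 2 - 1*105 = 2 - 105 = -103)
O(K) = -2 + 54*K (O(K) = -2 + (K*6)*3**2 = -2 + (6*K)*9 = -2 + 54*K)
R(F, d) = (-137 + 54*d)/(-103 + d) (R(F, d) = (-135 + (-2 + 54*d))/(-103 + d) = (-137 + 54*d)/(-103 + d))
R(-77, 310)/((-30635 + 18422) - 5695) = ((-137 + 54*310)/(-103 + 310))/((-30635 + 18422) - 5695) = ((-137 + 16740)/207)/(-12213 - 5695) = ((1/207)*16603)/(-17908) = (16603/207)*(-1/17908) = -16603/3706956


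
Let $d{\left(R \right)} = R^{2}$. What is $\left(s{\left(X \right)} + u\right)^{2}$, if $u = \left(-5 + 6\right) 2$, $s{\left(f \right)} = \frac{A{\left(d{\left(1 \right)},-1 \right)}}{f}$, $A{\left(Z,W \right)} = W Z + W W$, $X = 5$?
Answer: $4$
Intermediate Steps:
$A{\left(Z,W \right)} = W^{2} + W Z$ ($A{\left(Z,W \right)} = W Z + W^{2} = W^{2} + W Z$)
$s{\left(f \right)} = 0$ ($s{\left(f \right)} = \frac{\left(-1\right) \left(-1 + 1^{2}\right)}{f} = \frac{\left(-1\right) \left(-1 + 1\right)}{f} = \frac{\left(-1\right) 0}{f} = \frac{0}{f} = 0$)
$u = 2$ ($u = 1 \cdot 2 = 2$)
$\left(s{\left(X \right)} + u\right)^{2} = \left(0 + 2\right)^{2} = 2^{2} = 4$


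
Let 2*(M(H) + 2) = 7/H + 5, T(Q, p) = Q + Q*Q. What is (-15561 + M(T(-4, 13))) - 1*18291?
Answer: -812429/24 ≈ -33851.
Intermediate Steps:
T(Q, p) = Q + Q**2
M(H) = 1/2 + 7/(2*H) (M(H) = -2 + (7/H + 5)/2 = -2 + (5 + 7/H)/2 = -2 + (5/2 + 7/(2*H)) = 1/2 + 7/(2*H))
(-15561 + M(T(-4, 13))) - 1*18291 = (-15561 + (7 - 4*(1 - 4))/(2*((-4*(1 - 4))))) - 1*18291 = (-15561 + (7 - 4*(-3))/(2*((-4*(-3))))) - 18291 = (-15561 + (1/2)*(7 + 12)/12) - 18291 = (-15561 + (1/2)*(1/12)*19) - 18291 = (-15561 + 19/24) - 18291 = -373445/24 - 18291 = -812429/24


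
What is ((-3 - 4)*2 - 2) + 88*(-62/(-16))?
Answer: 325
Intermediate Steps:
((-3 - 4)*2 - 2) + 88*(-62/(-16)) = (-7*2 - 2) + 88*(-62*(-1/16)) = (-14 - 2) + 88*(31/8) = -16 + 341 = 325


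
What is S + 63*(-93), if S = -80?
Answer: -5939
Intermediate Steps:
S + 63*(-93) = -80 + 63*(-93) = -80 - 5859 = -5939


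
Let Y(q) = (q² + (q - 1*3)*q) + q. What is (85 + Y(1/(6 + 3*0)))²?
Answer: 2325625/324 ≈ 7177.9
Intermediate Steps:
Y(q) = q + q² + q*(-3 + q) (Y(q) = (q² + (q - 3)*q) + q = (q² + (-3 + q)*q) + q = (q² + q*(-3 + q)) + q = q + q² + q*(-3 + q))
(85 + Y(1/(6 + 3*0)))² = (85 + 2*(-1 + 1/(6 + 3*0))/(6 + 3*0))² = (85 + 2*(-1 + 1/(6 + 0))/(6 + 0))² = (85 + 2*(-1 + 1/6)/6)² = (85 + 2*(⅙)*(-1 + ⅙))² = (85 + 2*(⅙)*(-⅚))² = (85 - 5/18)² = (1525/18)² = 2325625/324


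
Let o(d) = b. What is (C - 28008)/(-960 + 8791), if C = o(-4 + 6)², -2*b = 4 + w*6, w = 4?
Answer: -27812/7831 ≈ -3.5515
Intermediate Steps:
b = -14 (b = -(4 + 4*6)/2 = -(4 + 24)/2 = -½*28 = -14)
o(d) = -14
C = 196 (C = (-14)² = 196)
(C - 28008)/(-960 + 8791) = (196 - 28008)/(-960 + 8791) = -27812/7831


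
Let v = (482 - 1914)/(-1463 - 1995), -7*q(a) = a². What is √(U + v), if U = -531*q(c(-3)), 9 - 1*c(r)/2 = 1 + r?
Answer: 8*√34999406/247 ≈ 191.61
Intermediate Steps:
c(r) = 16 - 2*r (c(r) = 18 - 2*(1 + r) = 18 + (-2 - 2*r) = 16 - 2*r)
q(a) = -a²/7
v = 716/1729 (v = -1432/(-3458) = -1432*(-1/3458) = 716/1729 ≈ 0.41411)
U = 257004/7 (U = -(-531)*(16 - 2*(-3))²/7 = -(-531)*(16 + 6)²/7 = -(-531)*22²/7 = -(-531)*484/7 = -531*(-484/7) = 257004/7 ≈ 36715.)
√(U + v) = √(257004/7 + 716/1729) = √(9068672/247) = 8*√34999406/247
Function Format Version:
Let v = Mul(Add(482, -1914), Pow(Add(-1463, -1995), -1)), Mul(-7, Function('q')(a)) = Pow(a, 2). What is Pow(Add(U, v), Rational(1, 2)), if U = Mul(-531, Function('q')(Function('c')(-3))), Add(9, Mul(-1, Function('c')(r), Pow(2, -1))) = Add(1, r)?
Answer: Mul(Rational(8, 247), Pow(34999406, Rational(1, 2))) ≈ 191.61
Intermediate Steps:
Function('c')(r) = Add(16, Mul(-2, r)) (Function('c')(r) = Add(18, Mul(-2, Add(1, r))) = Add(18, Add(-2, Mul(-2, r))) = Add(16, Mul(-2, r)))
Function('q')(a) = Mul(Rational(-1, 7), Pow(a, 2))
v = Rational(716, 1729) (v = Mul(-1432, Pow(-3458, -1)) = Mul(-1432, Rational(-1, 3458)) = Rational(716, 1729) ≈ 0.41411)
U = Rational(257004, 7) (U = Mul(-531, Mul(Rational(-1, 7), Pow(Add(16, Mul(-2, -3)), 2))) = Mul(-531, Mul(Rational(-1, 7), Pow(Add(16, 6), 2))) = Mul(-531, Mul(Rational(-1, 7), Pow(22, 2))) = Mul(-531, Mul(Rational(-1, 7), 484)) = Mul(-531, Rational(-484, 7)) = Rational(257004, 7) ≈ 36715.)
Pow(Add(U, v), Rational(1, 2)) = Pow(Add(Rational(257004, 7), Rational(716, 1729)), Rational(1, 2)) = Pow(Rational(9068672, 247), Rational(1, 2)) = Mul(Rational(8, 247), Pow(34999406, Rational(1, 2)))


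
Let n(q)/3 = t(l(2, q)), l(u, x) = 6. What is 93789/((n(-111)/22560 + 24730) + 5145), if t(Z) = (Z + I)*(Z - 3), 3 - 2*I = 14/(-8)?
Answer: 5642346240/1797280201 ≈ 3.1394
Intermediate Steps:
I = 19/8 (I = 3/2 - 7/(-8) = 3/2 - 7*(-1)/8 = 3/2 - ½*(-7/4) = 3/2 + 7/8 = 19/8 ≈ 2.3750)
t(Z) = (-3 + Z)*(19/8 + Z) (t(Z) = (Z + 19/8)*(Z - 3) = (19/8 + Z)*(-3 + Z) = (-3 + Z)*(19/8 + Z))
n(q) = 603/8 (n(q) = 3*(-57/8 + 6² - 5/8*6) = 3*(-57/8 + 36 - 15/4) = 3*(201/8) = 603/8)
93789/((n(-111)/22560 + 24730) + 5145) = 93789/(((603/8)/22560 + 24730) + 5145) = 93789/(((603/8)*(1/22560) + 24730) + 5145) = 93789/((201/60160 + 24730) + 5145) = 93789/(1487757001/60160 + 5145) = 93789/(1797280201/60160) = 93789*(60160/1797280201) = 5642346240/1797280201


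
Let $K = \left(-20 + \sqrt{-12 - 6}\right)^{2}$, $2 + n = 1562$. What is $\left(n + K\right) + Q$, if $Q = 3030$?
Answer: $4972 - 120 i \sqrt{2} \approx 4972.0 - 169.71 i$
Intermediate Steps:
$n = 1560$ ($n = -2 + 1562 = 1560$)
$K = \left(-20 + 3 i \sqrt{2}\right)^{2}$ ($K = \left(-20 + \sqrt{-18}\right)^{2} = \left(-20 + 3 i \sqrt{2}\right)^{2} \approx 382.0 - 169.71 i$)
$\left(n + K\right) + Q = \left(1560 + \left(382 - 120 i \sqrt{2}\right)\right) + 3030 = \left(1942 - 120 i \sqrt{2}\right) + 3030 = 4972 - 120 i \sqrt{2}$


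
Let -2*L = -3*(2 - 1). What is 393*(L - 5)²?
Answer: 19257/4 ≈ 4814.3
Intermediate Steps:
L = 3/2 (L = -(-3)*(2 - 1)/2 = -(-3)/2 = -½*(-3) = 3/2 ≈ 1.5000)
393*(L - 5)² = 393*(3/2 - 5)² = 393*(-7/2)² = 393*(49/4) = 19257/4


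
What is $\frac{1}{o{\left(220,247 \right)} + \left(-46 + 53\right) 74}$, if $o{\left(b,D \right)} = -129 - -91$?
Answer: $\frac{1}{480} \approx 0.0020833$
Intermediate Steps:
$o{\left(b,D \right)} = -38$ ($o{\left(b,D \right)} = -129 + 91 = -38$)
$\frac{1}{o{\left(220,247 \right)} + \left(-46 + 53\right) 74} = \frac{1}{-38 + \left(-46 + 53\right) 74} = \frac{1}{-38 + 7 \cdot 74} = \frac{1}{-38 + 518} = \frac{1}{480}$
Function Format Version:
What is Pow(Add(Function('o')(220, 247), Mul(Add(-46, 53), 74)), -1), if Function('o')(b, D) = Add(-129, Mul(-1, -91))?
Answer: Rational(1, 480) ≈ 0.0020833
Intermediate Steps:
Function('o')(b, D) = -38 (Function('o')(b, D) = Add(-129, 91) = -38)
Pow(Add(Function('o')(220, 247), Mul(Add(-46, 53), 74)), -1) = Pow(Add(-38, Mul(Add(-46, 53), 74)), -1) = Pow(Add(-38, Mul(7, 74)), -1) = Pow(Add(-38, 518), -1) = Pow(480, -1) = Rational(1, 480)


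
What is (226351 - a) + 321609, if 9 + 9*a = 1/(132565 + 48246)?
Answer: 891696387338/1627299 ≈ 5.4796e+5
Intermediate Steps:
a = -1627298/1627299 (a = -1 + 1/(9*(132565 + 48246)) = -1 + (⅑)/180811 = -1 + (⅑)*(1/180811) = -1 + 1/1627299 = -1627298/1627299 ≈ -1.0000)
(226351 - a) + 321609 = (226351 - 1*(-1627298/1627299)) + 321609 = (226351 + 1627298/1627299) + 321609 = 368342383247/1627299 + 321609 = 891696387338/1627299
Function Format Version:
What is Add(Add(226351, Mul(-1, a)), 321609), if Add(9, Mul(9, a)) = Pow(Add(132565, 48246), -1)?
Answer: Rational(891696387338, 1627299) ≈ 5.4796e+5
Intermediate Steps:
a = Rational(-1627298, 1627299) (a = Add(-1, Mul(Rational(1, 9), Pow(Add(132565, 48246), -1))) = Add(-1, Mul(Rational(1, 9), Pow(180811, -1))) = Add(-1, Mul(Rational(1, 9), Rational(1, 180811))) = Add(-1, Rational(1, 1627299)) = Rational(-1627298, 1627299) ≈ -1.0000)
Add(Add(226351, Mul(-1, a)), 321609) = Add(Add(226351, Mul(-1, Rational(-1627298, 1627299))), 321609) = Add(Add(226351, Rational(1627298, 1627299)), 321609) = Add(Rational(368342383247, 1627299), 321609) = Rational(891696387338, 1627299)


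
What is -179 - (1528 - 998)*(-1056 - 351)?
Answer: 745531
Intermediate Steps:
-179 - (1528 - 998)*(-1056 - 351) = -179 - 530*(-1407) = -179 - 1*(-745710) = -179 + 745710 = 745531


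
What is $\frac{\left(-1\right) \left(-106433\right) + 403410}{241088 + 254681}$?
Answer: $\frac{509843}{495769} \approx 1.0284$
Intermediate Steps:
$\frac{\left(-1\right) \left(-106433\right) + 403410}{241088 + 254681} = \frac{106433 + 403410}{495769} = 509843 \cdot \frac{1}{495769} = \frac{509843}{495769}$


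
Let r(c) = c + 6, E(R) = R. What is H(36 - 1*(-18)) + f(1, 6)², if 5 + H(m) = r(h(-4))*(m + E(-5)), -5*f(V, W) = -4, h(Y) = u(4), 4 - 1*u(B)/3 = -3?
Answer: 32966/25 ≈ 1318.6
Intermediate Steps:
u(B) = 21 (u(B) = 12 - 3*(-3) = 12 + 9 = 21)
h(Y) = 21
f(V, W) = ⅘ (f(V, W) = -⅕*(-4) = ⅘)
r(c) = 6 + c
H(m) = -140 + 27*m (H(m) = -5 + (6 + 21)*(m - 5) = -5 + 27*(-5 + m) = -5 + (-135 + 27*m) = -140 + 27*m)
H(36 - 1*(-18)) + f(1, 6)² = (-140 + 27*(36 - 1*(-18))) + (⅘)² = (-140 + 27*(36 + 18)) + 16/25 = (-140 + 27*54) + 16/25 = (-140 + 1458) + 16/25 = 1318 + 16/25 = 32966/25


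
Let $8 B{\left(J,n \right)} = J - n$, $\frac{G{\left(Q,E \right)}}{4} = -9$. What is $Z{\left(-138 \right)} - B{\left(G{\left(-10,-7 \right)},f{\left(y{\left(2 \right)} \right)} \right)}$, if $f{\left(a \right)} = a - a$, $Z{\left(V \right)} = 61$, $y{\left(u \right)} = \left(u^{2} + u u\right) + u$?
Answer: $\frac{131}{2} \approx 65.5$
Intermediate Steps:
$G{\left(Q,E \right)} = -36$ ($G{\left(Q,E \right)} = 4 \left(-9\right) = -36$)
$y{\left(u \right)} = u + 2 u^{2}$ ($y{\left(u \right)} = \left(u^{2} + u^{2}\right) + u = 2 u^{2} + u = u + 2 u^{2}$)
$f{\left(a \right)} = 0$
$B{\left(J,n \right)} = - \frac{n}{8} + \frac{J}{8}$ ($B{\left(J,n \right)} = \frac{J - n}{8} = - \frac{n}{8} + \frac{J}{8}$)
$Z{\left(-138 \right)} - B{\left(G{\left(-10,-7 \right)},f{\left(y{\left(2 \right)} \right)} \right)} = 61 - \left(\left(- \frac{1}{8}\right) 0 + \frac{1}{8} \left(-36\right)\right) = 61 - \left(0 - \frac{9}{2}\right) = 61 - - \frac{9}{2} = 61 + \frac{9}{2} = \frac{131}{2}$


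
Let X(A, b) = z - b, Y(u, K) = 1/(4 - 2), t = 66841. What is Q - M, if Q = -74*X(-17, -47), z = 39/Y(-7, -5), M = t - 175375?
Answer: 99284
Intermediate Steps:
Y(u, K) = ½ (Y(u, K) = 1/2 = ½)
M = -108534 (M = 66841 - 175375 = -108534)
z = 78 (z = 39/(½) = 39*2 = 78)
X(A, b) = 78 - b
Q = -9250 (Q = -74*(78 - 1*(-47)) = -74*(78 + 47) = -74*125 = -9250)
Q - M = -9250 - 1*(-108534) = -9250 + 108534 = 99284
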